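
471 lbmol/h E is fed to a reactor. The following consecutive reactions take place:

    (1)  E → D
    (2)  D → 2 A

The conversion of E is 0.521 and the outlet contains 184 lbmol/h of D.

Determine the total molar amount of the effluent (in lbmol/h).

Conversion of E: E consumed = 1ξ₁ = 0.521 × 471 → ξ₁ = 245.4 lbmol/h.
D balance: n_D = 0 + 1ξ₁ − 1ξ₂ = 184 → ξ₂ = (1·245.4 − 184)/1 = 61.39 lbmol/h.
Outlet amounts (n = n₀ + Σ ν·ξ):
  E: 471 − 1(245.4) = 225.6
  D: 0 + 1(245.4) − 1(61.39) = 184
  A: 0 + 2(61.39) = 122.8
Total out = 225.6 + 184 + 122.8 = 532.4 lbmol/h.

532 lbmol/h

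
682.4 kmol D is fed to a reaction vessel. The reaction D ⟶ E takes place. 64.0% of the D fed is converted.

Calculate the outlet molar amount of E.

D reacted = 0.64 × 682.4 = 436.7 kmol; ν_D = −1, so ξ = 436.7/1 = 436.7 kmol.
Outlet amounts (n = n₀ + ν ξ):
  D: 682.4 − 1(436.7) = 245.7
  E: 0 + 1(436.7) = 436.7

437 kmol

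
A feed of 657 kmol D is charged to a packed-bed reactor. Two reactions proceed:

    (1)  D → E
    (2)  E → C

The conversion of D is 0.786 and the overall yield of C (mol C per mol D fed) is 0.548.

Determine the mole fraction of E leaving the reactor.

0.238

Conversion of D: D consumed = 1ξ₁ = 0.786 × 657 → ξ₁ = 516.4 kmol.
Yield of C: 1ξ₂ / 657 = 0.548 → ξ₂ = 360 kmol.
Outlet amounts (n = n₀ + Σ ν·ξ):
  D: 657 − 1(516.4) = 140.6
  E: 0 + 1(516.4) − 1(360) = 156.4
  C: 0 + 1(360) = 360
Total out = 657 kmol; y_E = 156.4 / 657 = 0.238.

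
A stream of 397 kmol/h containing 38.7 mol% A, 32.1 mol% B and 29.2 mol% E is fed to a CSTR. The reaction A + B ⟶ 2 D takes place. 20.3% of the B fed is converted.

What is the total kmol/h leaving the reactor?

B reacted = 0.203 × 127.4 = 25.87 kmol/h; ν_B = −1, so ξ = 25.87/1 = 25.87 kmol/h.
Outlet amounts (n = n₀ + ν ξ):
  A: 153.6 − 1(25.87) = 127.8
  B: 127.4 − 1(25.87) = 101.6
  D: 0 + 2(25.87) = 51.74
  E: 115.9 (inert)
Total out = 127.8 + 101.6 + 51.74 + 115.9 = 397 kmol/h.

397 kmol/h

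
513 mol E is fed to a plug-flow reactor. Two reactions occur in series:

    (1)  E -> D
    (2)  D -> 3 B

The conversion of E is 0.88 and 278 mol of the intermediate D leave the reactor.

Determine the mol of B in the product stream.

Conversion of E: E consumed = 1ξ₁ = 0.88 × 513 → ξ₁ = 451.4 mol.
D balance: n_D = 0 + 1ξ₁ − 1ξ₂ = 278 → ξ₂ = (1·451.4 − 278)/1 = 173.4 mol.
Outlet amounts (n = n₀ + Σ ν·ξ):
  E: 513 − 1(451.4) = 61.56
  D: 0 + 1(451.4) − 1(173.4) = 278
  B: 0 + 3(173.4) = 520.3

520 mol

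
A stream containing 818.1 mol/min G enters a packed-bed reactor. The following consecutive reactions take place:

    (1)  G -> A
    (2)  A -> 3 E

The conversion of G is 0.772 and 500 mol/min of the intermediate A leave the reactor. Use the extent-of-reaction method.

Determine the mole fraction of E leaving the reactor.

Conversion of G: G consumed = 1ξ₁ = 0.772 × 818.1 → ξ₁ = 631.6 mol/min.
A balance: n_A = 0 + 1ξ₁ − 1ξ₂ = 500 → ξ₂ = (1·631.6 − 500)/1 = 131.6 mol/min.
Outlet amounts (n = n₀ + Σ ν·ξ):
  G: 818.1 − 1(631.6) = 186.5
  A: 0 + 1(631.6) − 1(131.6) = 500
  E: 0 + 3(131.6) = 394.7
Total out = 1081 mol/min; y_E = 394.7 / 1081 = 0.3651.

0.365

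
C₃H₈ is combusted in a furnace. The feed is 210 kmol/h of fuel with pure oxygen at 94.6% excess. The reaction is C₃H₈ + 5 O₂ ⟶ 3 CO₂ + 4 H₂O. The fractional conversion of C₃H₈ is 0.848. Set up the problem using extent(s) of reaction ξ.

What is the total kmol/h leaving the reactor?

Stoichiometric O₂ = 5 × 210 = 1050 kmol/h; O₂ fed = 1050 × 1.946 = 2043 kmol/h.
Fuel reacted = 0.848 × 210 → ξ = 178.1 kmol/h.
Outlet (n = n₀ + ν ξ):
  C₃H₈: 210 − 1(178.1) = 31.92
  O₂: 2043 − 5(178.1) = 1153
  CO₂: 0 + 3(178.1) = 534.2
  H₂O: 0 + 4(178.1) = 712.3
Total out = 31.92 + 1153 + 534.2 + 712.3 = 2431 kmol/h.

2430 kmol/h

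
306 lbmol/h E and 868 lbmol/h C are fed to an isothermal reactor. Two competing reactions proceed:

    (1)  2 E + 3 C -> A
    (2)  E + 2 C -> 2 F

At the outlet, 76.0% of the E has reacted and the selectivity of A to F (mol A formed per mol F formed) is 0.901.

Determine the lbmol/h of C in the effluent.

494 lbmol/h

Conversion of E: E consumed = 0.76 × 306 = 232.6 lbmol/h = 2ξ₁ + 1ξ₂.
Selectivity: 1ξ₁ / (2ξ₂) = 0.901 → ξ₁ = 1.802 ξ₂.
Substitute: (2·1.802 + 1) ξ₂ = 232.6 → ξ₂ = 50.51 lbmol/h, ξ₁ = 91.02 lbmol/h.
Outlet amounts (n = n₀ + Σ ν·ξ):
  E: 306 − 2(91.02) − 1(50.51) = 73.44
  C: 868 − 3(91.02) − 2(50.51) = 493.9
  A: 0 + 1(91.02) = 91.02
  F: 0 + 2(50.51) = 101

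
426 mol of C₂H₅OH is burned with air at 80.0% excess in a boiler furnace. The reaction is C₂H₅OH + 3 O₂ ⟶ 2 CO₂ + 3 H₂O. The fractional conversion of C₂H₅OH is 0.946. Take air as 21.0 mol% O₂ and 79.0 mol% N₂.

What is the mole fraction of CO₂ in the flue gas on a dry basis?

Stoichiometric O₂ = 3 × 426 = 1278 mol; O₂ fed = 1278 × 1.800 = 2300 mol.
N₂ fed = 2300 × 79/21 = 8654 mol.
Fuel reacted = 0.946 × 426 → ξ = 403 mol.
Outlet (n = n₀ + ν ξ):
  C₂H₅OH: 426 − 1(403) = 23
  O₂: 2300 − 3(403) = 1091
  N₂: 8654 (inert)
  CO₂: 0 + 2(403) = 806
  H₂O: 0 + 3(403) = 1209
Dry total = 10570 mol; y_CO₂ (dry) = 806 / 10570 = 0.07622.

0.0762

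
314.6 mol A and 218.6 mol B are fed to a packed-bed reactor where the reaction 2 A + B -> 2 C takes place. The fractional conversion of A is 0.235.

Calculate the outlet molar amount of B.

A reacted = 0.235 × 314.6 = 73.93 mol; ν_A = −2, so ξ = 73.93/2 = 36.97 mol.
Outlet amounts (n = n₀ + ν ξ):
  A: 314.6 − 2(36.97) = 240.7
  B: 218.6 − 1(36.97) = 181.6
  C: 0 + 2(36.97) = 73.93

182 mol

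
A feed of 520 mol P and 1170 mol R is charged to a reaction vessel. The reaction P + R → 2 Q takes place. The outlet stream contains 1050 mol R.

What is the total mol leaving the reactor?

For R: n = n₀ − 1ξ → 1050 = 1170 − 1ξ, giving ξ = 120 mol.
Outlet amounts (n = n₀ + ν ξ):
  P: 520 − 1(120) = 400
  R: 1170 − 1(120) = 1050
  Q: 0 + 2(120) = 240
Total out = 400 + 1050 + 240 = 1690 mol.

1690 mol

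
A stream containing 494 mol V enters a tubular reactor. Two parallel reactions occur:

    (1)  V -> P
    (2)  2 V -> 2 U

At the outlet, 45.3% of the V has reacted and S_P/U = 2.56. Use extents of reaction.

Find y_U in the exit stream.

0.127

Conversion of V: V consumed = 0.453 × 494 = 223.8 mol = 1ξ₁ + 2ξ₂.
Selectivity: 1ξ₁ / (2ξ₂) = 2.56 → ξ₁ = 5.12 ξ₂.
Substitute: (1·5.12 + 2) ξ₂ = 223.8 → ξ₂ = 31.43 mol, ξ₁ = 160.9 mol.
Outlet amounts (n = n₀ + Σ ν·ξ):
  V: 494 − 1(160.9) − 2(31.43) = 270.2
  P: 0 + 1(160.9) = 160.9
  U: 0 + 2(31.43) = 62.86
Total out = 494 mol; y_U = 62.86 / 494 = 0.1272.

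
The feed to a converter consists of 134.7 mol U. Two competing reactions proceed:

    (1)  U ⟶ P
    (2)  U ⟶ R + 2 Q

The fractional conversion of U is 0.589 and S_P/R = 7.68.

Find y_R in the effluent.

0.0597

Conversion of U: U consumed = 0.589 × 134.7 = 79.34 mol = 1ξ₁ + 1ξ₂.
Selectivity: 1ξ₁ / (1ξ₂) = 7.68 → ξ₁ = 7.68 ξ₂.
Substitute: (1·7.68 + 1) ξ₂ = 79.34 → ξ₂ = 9.14 mol, ξ₁ = 70.2 mol.
Outlet amounts (n = n₀ + Σ ν·ξ):
  U: 134.7 − 1(70.2) − 1(9.14) = 55.36
  P: 0 + 1(70.2) = 70.2
  R: 0 + 1(9.14) = 9.14
  Q: 0 + 2(9.14) = 18.28
Total out = 153 mol; y_R = 9.14 / 153 = 0.05975.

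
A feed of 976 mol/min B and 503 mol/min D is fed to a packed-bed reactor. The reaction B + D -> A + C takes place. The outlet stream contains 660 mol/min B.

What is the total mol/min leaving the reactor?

For B: n = n₀ − 1ξ → 660 = 976 − 1ξ, giving ξ = 316 mol/min.
Outlet amounts (n = n₀ + ν ξ):
  B: 976 − 1(316) = 660
  D: 503 − 1(316) = 187
  A: 0 + 1(316) = 316
  C: 0 + 1(316) = 316
Total out = 660 + 187 + 316 + 316 = 1479 mol/min.

1480 mol/min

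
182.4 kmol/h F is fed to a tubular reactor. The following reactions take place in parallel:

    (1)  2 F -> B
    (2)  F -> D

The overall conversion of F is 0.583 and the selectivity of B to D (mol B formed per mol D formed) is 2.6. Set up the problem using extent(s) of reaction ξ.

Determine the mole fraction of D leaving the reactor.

0.124

Conversion of F: F consumed = 0.583 × 182.4 = 106.3 kmol/h = 2ξ₁ + 1ξ₂.
Selectivity: 1ξ₁ / (1ξ₂) = 2.6 → ξ₁ = 2.6 ξ₂.
Substitute: (2·2.6 + 1) ξ₂ = 106.3 → ξ₂ = 17.15 kmol/h, ξ₁ = 44.59 kmol/h.
Outlet amounts (n = n₀ + Σ ν·ξ):
  F: 182.4 − 2(44.59) − 1(17.15) = 76.06
  B: 0 + 1(44.59) = 44.59
  D: 0 + 1(17.15) = 17.15
Total out = 137.8 kmol/h; y_D = 17.15 / 137.8 = 0.1245.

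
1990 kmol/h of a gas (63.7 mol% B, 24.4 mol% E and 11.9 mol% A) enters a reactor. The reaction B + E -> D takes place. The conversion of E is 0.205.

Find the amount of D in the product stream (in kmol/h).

99.5 kmol/h

E reacted = 0.205 × 485.6 = 99.54 kmol/h; ν_E = −1, so ξ = 99.54/1 = 99.54 kmol/h.
Outlet amounts (n = n₀ + ν ξ):
  B: 1268 − 1(99.54) = 1168
  E: 485.6 − 1(99.54) = 386
  D: 0 + 1(99.54) = 99.54
  A: 236.8 (inert)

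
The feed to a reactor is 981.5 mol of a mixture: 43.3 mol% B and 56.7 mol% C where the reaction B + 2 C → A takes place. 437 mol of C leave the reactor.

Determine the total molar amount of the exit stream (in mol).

862 mol

For C: n = n₀ − 2ξ → 437 = 556.5 − 2ξ, giving ξ = 59.76 mol.
Outlet amounts (n = n₀ + ν ξ):
  B: 425 − 1(59.76) = 365.2
  C: 556.5 − 2(59.76) = 437
  A: 0 + 1(59.76) = 59.76
Total out = 365.2 + 437 + 59.76 = 862 mol.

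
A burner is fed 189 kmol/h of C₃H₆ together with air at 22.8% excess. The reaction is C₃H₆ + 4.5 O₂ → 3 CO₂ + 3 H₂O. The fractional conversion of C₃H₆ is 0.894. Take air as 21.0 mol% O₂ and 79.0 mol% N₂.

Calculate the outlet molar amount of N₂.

Stoichiometric O₂ = 4.5 × 189 = 850.5 kmol/h; O₂ fed = 850.5 × 1.228 = 1044 kmol/h.
N₂ fed = 1044 × 79/21 = 3929 kmol/h.
Fuel reacted = 0.894 × 189 → ξ = 169 kmol/h.
Outlet (n = n₀ + ν ξ):
  C₃H₆: 189 − 1(169) = 20.03
  O₂: 1044 − 4.5(169) = 284.1
  N₂: 3929 (inert)
  CO₂: 0 + 3(169) = 506.9
  H₂O: 0 + 3(169) = 506.9

3930 kmol/h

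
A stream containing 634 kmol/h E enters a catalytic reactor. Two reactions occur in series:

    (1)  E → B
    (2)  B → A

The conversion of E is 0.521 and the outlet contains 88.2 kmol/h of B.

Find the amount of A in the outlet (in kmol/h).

Conversion of E: E consumed = 1ξ₁ = 0.521 × 634 → ξ₁ = 330.3 kmol/h.
B balance: n_B = 0 + 1ξ₁ − 1ξ₂ = 88.2 → ξ₂ = (1·330.3 − 88.2)/1 = 242.1 kmol/h.
Outlet amounts (n = n₀ + Σ ν·ξ):
  E: 634 − 1(330.3) = 303.7
  B: 0 + 1(330.3) − 1(242.1) = 88.2
  A: 0 + 1(242.1) = 242.1

242 kmol/h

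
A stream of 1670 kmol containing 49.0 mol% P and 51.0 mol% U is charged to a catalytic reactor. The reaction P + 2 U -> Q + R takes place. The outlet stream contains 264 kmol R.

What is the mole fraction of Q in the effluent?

0.188

For R: n = n₀ + 1ξ → 264 = 0 + 1ξ, giving ξ = 264 kmol.
Outlet amounts (n = n₀ + ν ξ):
  P: 818.3 − 1(264) = 554.3
  U: 851.7 − 2(264) = 323.7
  Q: 0 + 1(264) = 264
  R: 0 + 1(264) = 264
Total out = 1406 kmol; y_Q = 264 / 1406 = 0.1878.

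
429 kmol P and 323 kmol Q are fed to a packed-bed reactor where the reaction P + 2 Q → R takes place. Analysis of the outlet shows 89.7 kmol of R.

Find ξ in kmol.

For R: n = n₀ + 1ξ → 89.7 = 0 + 1ξ, giving ξ = 89.7 kmol.
Outlet amounts (n = n₀ + ν ξ):
  P: 429 − 1(89.7) = 339.3
  Q: 323 − 2(89.7) = 143.6
  R: 0 + 1(89.7) = 89.7

ξ = 89.7 kmol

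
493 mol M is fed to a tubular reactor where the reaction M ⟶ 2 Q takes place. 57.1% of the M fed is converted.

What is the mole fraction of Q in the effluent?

M reacted = 0.571 × 493 = 281.5 mol; ν_M = −1, so ξ = 281.5/1 = 281.5 mol.
Outlet amounts (n = n₀ + ν ξ):
  M: 493 − 1(281.5) = 211.5
  Q: 0 + 2(281.5) = 563
Total out = 774.5 mol; y_Q = 563 / 774.5 = 0.7269.

0.727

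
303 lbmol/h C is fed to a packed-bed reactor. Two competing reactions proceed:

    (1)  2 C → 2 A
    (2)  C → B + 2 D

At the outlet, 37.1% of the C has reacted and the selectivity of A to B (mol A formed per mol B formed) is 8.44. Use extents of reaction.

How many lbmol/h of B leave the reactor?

11.9 lbmol/h

Conversion of C: C consumed = 0.371 × 303 = 112.4 lbmol/h = 2ξ₁ + 1ξ₂.
Selectivity: 2ξ₁ / (1ξ₂) = 8.44 → ξ₁ = 4.22 ξ₂.
Substitute: (2·4.22 + 1) ξ₂ = 112.4 → ξ₂ = 11.91 lbmol/h, ξ₁ = 50.25 lbmol/h.
Outlet amounts (n = n₀ + Σ ν·ξ):
  C: 303 − 2(50.25) − 1(11.91) = 190.6
  A: 0 + 2(50.25) = 100.5
  B: 0 + 1(11.91) = 11.91
  D: 0 + 2(11.91) = 23.82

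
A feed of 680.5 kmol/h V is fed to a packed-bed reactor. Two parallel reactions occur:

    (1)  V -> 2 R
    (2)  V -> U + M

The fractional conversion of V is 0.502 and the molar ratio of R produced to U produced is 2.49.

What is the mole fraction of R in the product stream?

Conversion of V: V consumed = 0.502 × 680.5 = 341.6 kmol/h = 1ξ₁ + 1ξ₂.
Selectivity: 2ξ₁ / (1ξ₂) = 2.49 → ξ₁ = 1.245 ξ₂.
Substitute: (1·1.245 + 1) ξ₂ = 341.6 → ξ₂ = 152.2 kmol/h, ξ₁ = 189.4 kmol/h.
Outlet amounts (n = n₀ + Σ ν·ξ):
  V: 680.5 − 1(189.4) − 1(152.2) = 338.9
  R: 0 + 2(189.4) = 378.9
  U: 0 + 1(152.2) = 152.2
  M: 0 + 1(152.2) = 152.2
Total out = 1022 kmol/h; y_R = 378.9 / 1022 = 0.3707.

0.371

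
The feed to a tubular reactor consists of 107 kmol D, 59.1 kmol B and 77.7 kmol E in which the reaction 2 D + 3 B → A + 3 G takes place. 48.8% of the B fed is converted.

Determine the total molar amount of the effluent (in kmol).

B reacted = 0.488 × 59.1 = 28.84 kmol; ν_B = −3, so ξ = 28.84/3 = 9.614 kmol.
Outlet amounts (n = n₀ + ν ξ):
  D: 107 − 2(9.614) = 87.77
  B: 59.1 − 3(9.614) = 30.26
  A: 0 + 1(9.614) = 9.614
  G: 0 + 3(9.614) = 28.84
  E: 77.7 (inert)
Total out = 87.77 + 30.26 + 9.614 + 28.84 + 77.7 = 234.2 kmol.

234 kmol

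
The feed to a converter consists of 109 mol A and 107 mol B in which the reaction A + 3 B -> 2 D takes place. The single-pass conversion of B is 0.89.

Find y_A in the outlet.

0.507

B reacted = 0.89 × 107 = 95.23 mol; ν_B = −3, so ξ = 95.23/3 = 31.74 mol.
Outlet amounts (n = n₀ + ν ξ):
  A: 109 − 1(31.74) = 77.26
  B: 107 − 3(31.74) = 11.77
  D: 0 + 2(31.74) = 63.49
Total out = 152.5 mol; y_A = 77.26 / 152.5 = 0.5066.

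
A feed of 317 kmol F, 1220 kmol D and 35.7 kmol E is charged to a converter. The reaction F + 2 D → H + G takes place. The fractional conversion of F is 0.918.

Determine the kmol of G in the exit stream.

291 kmol

F reacted = 0.918 × 317 = 291 kmol; ν_F = −1, so ξ = 291/1 = 291 kmol.
Outlet amounts (n = n₀ + ν ξ):
  F: 317 − 1(291) = 25.99
  D: 1220 − 2(291) = 638
  H: 0 + 1(291) = 291
  G: 0 + 1(291) = 291
  E: 35.7 (inert)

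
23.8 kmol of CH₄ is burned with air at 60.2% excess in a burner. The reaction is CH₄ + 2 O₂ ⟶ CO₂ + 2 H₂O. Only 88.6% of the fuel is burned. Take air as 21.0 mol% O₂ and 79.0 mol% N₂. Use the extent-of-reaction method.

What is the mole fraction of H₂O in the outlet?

0.109

Stoichiometric O₂ = 2 × 23.8 = 47.6 kmol; O₂ fed = 47.6 × 1.602 = 76.26 kmol.
N₂ fed = 76.26 × 79/21 = 286.9 kmol.
Fuel reacted = 0.886 × 23.8 → ξ = 21.09 kmol.
Outlet (n = n₀ + ν ξ):
  CH₄: 23.8 − 1(21.09) = 2.713
  O₂: 76.26 − 2(21.09) = 34.08
  N₂: 286.9 (inert)
  CO₂: 0 + 1(21.09) = 21.09
  H₂O: 0 + 2(21.09) = 42.17
Total out = 386.9 kmol; y_H₂O = 42.17 / 386.9 = 0.109.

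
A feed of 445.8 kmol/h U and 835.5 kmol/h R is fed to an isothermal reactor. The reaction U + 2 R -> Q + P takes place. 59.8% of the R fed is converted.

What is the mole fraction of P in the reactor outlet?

R reacted = 0.598 × 835.5 = 499.6 kmol/h; ν_R = −2, so ξ = 499.6/2 = 249.8 kmol/h.
Outlet amounts (n = n₀ + ν ξ):
  U: 445.8 − 1(249.8) = 196
  R: 835.5 − 2(249.8) = 335.9
  Q: 0 + 1(249.8) = 249.8
  P: 0 + 1(249.8) = 249.8
Total out = 1031 kmol/h; y_P = 249.8 / 1031 = 0.2422.

0.242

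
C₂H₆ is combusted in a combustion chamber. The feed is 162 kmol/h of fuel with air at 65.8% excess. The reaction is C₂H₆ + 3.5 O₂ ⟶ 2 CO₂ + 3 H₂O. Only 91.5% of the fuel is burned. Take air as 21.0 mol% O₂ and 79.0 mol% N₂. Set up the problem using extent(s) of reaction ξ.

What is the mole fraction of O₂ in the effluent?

Stoichiometric O₂ = 3.5 × 162 = 567 kmol/h; O₂ fed = 567 × 1.658 = 940.1 kmol/h.
N₂ fed = 940.1 × 79/21 = 3537 kmol/h.
Fuel reacted = 0.915 × 162 → ξ = 148.2 kmol/h.
Outlet (n = n₀ + ν ξ):
  C₂H₆: 162 − 1(148.2) = 13.77
  O₂: 940.1 − 3.5(148.2) = 421.3
  N₂: 3537 (inert)
  CO₂: 0 + 2(148.2) = 296.5
  H₂O: 0 + 3(148.2) = 444.7
Total out = 4713 kmol/h; y_O₂ = 421.3 / 4713 = 0.08939.

0.0894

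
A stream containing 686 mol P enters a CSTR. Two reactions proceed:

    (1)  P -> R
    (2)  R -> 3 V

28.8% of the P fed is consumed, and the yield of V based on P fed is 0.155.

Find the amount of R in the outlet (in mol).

Conversion of P: P consumed = 1ξ₁ = 0.288 × 686 → ξ₁ = 197.6 mol.
Yield of V: 3ξ₂ / 686 = 0.155 → ξ₂ = 35.44 mol.
Outlet amounts (n = n₀ + Σ ν·ξ):
  P: 686 − 1(197.6) = 488.4
  R: 0 + 1(197.6) − 1(35.44) = 162.1
  V: 0 + 3(35.44) = 106.3

162 mol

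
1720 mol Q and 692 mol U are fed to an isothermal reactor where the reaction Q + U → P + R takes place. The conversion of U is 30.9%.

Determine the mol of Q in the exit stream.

1510 mol

U reacted = 0.309 × 692 = 213.8 mol; ν_U = −1, so ξ = 213.8/1 = 213.8 mol.
Outlet amounts (n = n₀ + ν ξ):
  Q: 1720 − 1(213.8) = 1506
  U: 692 − 1(213.8) = 478.2
  P: 0 + 1(213.8) = 213.8
  R: 0 + 1(213.8) = 213.8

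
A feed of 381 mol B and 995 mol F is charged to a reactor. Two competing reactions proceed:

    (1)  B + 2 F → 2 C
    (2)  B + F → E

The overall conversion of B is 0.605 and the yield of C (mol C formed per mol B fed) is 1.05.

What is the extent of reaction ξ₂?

ξ₂ = 30.5 mol

Yield of C: 2ξ₁ / 381 = 1.05 → ξ₁ = 200 mol.
Conversion of B: 1ξ₁ + 1ξ₂ = 0.605 × 381 = 230.5 → ξ₂ = 30.48 mol.
Outlet amounts (n = n₀ + Σ ν·ξ):
  B: 381 − 1(200) − 1(30.48) = 150.5
  F: 995 − 2(200) − 1(30.48) = 564.5
  C: 0 + 2(200) = 400.1
  E: 0 + 1(30.48) = 30.48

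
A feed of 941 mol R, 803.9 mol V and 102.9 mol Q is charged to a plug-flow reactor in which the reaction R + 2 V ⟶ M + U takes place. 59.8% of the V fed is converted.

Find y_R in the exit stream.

V reacted = 0.598 × 803.9 = 480.7 mol; ν_V = −2, so ξ = 480.7/2 = 240.4 mol.
Outlet amounts (n = n₀ + ν ξ):
  R: 941 − 1(240.4) = 700.6
  V: 803.9 − 2(240.4) = 323.2
  M: 0 + 1(240.4) = 240.4
  U: 0 + 1(240.4) = 240.4
  Q: 102.9 (inert)
Total out = 1607 mol; y_R = 700.6 / 1607 = 0.4359.

0.436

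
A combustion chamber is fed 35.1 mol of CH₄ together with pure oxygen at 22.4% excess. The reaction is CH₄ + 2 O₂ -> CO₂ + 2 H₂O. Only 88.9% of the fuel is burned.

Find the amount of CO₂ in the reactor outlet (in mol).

Stoichiometric O₂ = 2 × 35.1 = 70.2 mol; O₂ fed = 70.2 × 1.224 = 85.92 mol.
Fuel reacted = 0.889 × 35.1 → ξ = 31.2 mol.
Outlet (n = n₀ + ν ξ):
  CH₄: 35.1 − 1(31.2) = 3.896
  O₂: 85.92 − 2(31.2) = 23.52
  CO₂: 0 + 1(31.2) = 31.2
  H₂O: 0 + 2(31.2) = 62.41

31.2 mol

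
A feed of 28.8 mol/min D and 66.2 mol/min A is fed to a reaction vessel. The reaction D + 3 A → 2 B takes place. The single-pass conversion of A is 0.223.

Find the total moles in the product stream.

85.2 mol/min

A reacted = 0.223 × 66.2 = 14.76 mol/min; ν_A = −3, so ξ = 14.76/3 = 4.921 mol/min.
Outlet amounts (n = n₀ + ν ξ):
  D: 28.8 − 1(4.921) = 23.88
  A: 66.2 − 3(4.921) = 51.44
  B: 0 + 2(4.921) = 9.842
Total out = 23.88 + 51.44 + 9.842 = 85.16 mol/min.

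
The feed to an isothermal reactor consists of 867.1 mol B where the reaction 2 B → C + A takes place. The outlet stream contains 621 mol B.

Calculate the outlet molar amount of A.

For B: n = n₀ − 2ξ → 621 = 867.1 − 2ξ, giving ξ = 123.1 mol.
Outlet amounts (n = n₀ + ν ξ):
  B: 867.1 − 2(123.1) = 621
  C: 0 + 1(123.1) = 123.1
  A: 0 + 1(123.1) = 123.1

123 mol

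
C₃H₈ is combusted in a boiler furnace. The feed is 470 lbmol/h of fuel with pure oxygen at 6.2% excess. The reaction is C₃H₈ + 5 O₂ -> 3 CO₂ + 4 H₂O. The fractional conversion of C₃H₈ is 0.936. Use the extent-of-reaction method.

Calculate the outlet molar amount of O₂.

Stoichiometric O₂ = 5 × 470 = 2350 lbmol/h; O₂ fed = 2350 × 1.062 = 2496 lbmol/h.
Fuel reacted = 0.936 × 470 → ξ = 439.9 lbmol/h.
Outlet (n = n₀ + ν ξ):
  C₃H₈: 470 − 1(439.9) = 30.08
  O₂: 2496 − 5(439.9) = 296.1
  CO₂: 0 + 3(439.9) = 1320
  H₂O: 0 + 4(439.9) = 1760

296 lbmol/h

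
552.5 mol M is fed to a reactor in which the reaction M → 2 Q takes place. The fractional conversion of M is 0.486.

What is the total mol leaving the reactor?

M reacted = 0.486 × 552.5 = 268.5 mol; ν_M = −1, so ξ = 268.5/1 = 268.5 mol.
Outlet amounts (n = n₀ + ν ξ):
  M: 552.5 − 1(268.5) = 284
  Q: 0 + 2(268.5) = 537
Total out = 284 + 537 = 821 mol.

821 mol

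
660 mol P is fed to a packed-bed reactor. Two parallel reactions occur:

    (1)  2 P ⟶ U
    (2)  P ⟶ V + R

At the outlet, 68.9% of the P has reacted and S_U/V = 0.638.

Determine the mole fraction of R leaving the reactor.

0.273

Conversion of P: P consumed = 0.689 × 660 = 454.7 mol = 2ξ₁ + 1ξ₂.
Selectivity: 1ξ₁ / (1ξ₂) = 0.638 → ξ₁ = 0.638 ξ₂.
Substitute: (2·0.638 + 1) ξ₂ = 454.7 → ξ₂ = 199.8 mol, ξ₁ = 127.5 mol.
Outlet amounts (n = n₀ + Σ ν·ξ):
  P: 660 − 2(127.5) − 1(199.8) = 205.3
  U: 0 + 1(127.5) = 127.5
  V: 0 + 1(199.8) = 199.8
  R: 0 + 1(199.8) = 199.8
Total out = 732.3 mol; y_R = 199.8 / 732.3 = 0.2728.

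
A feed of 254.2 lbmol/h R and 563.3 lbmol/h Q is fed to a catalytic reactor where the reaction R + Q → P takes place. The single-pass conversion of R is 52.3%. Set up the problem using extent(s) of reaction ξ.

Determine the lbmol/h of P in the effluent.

133 lbmol/h

R reacted = 0.523 × 254.2 = 132.9 lbmol/h; ν_R = −1, so ξ = 132.9/1 = 132.9 lbmol/h.
Outlet amounts (n = n₀ + ν ξ):
  R: 254.2 − 1(132.9) = 121.3
  Q: 563.3 − 1(132.9) = 430.4
  P: 0 + 1(132.9) = 132.9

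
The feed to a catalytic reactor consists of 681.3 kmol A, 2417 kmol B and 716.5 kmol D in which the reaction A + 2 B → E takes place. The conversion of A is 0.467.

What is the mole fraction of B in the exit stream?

0.56

A reacted = 0.467 × 681.3 = 318.2 kmol; ν_A = −1, so ξ = 318.2/1 = 318.2 kmol.
Outlet amounts (n = n₀ + ν ξ):
  A: 681.3 − 1(318.2) = 363.1
  B: 2417 − 2(318.2) = 1781
  E: 0 + 1(318.2) = 318.2
  D: 716.5 (inert)
Total out = 3178 kmol; y_B = 1781 / 3178 = 0.5602.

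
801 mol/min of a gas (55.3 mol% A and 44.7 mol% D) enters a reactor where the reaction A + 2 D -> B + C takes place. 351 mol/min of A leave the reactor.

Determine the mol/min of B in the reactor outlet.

92 mol/min

For A: n = n₀ − 1ξ → 351 = 443 − 1ξ, giving ξ = 91.95 mol/min.
Outlet amounts (n = n₀ + ν ξ):
  A: 443 − 1(91.95) = 351
  D: 358 − 2(91.95) = 174.1
  B: 0 + 1(91.95) = 91.95
  C: 0 + 1(91.95) = 91.95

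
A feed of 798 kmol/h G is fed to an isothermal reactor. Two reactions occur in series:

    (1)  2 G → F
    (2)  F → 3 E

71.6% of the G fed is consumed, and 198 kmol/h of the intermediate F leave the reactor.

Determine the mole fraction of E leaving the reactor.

Conversion of G: G consumed = 2ξ₁ = 0.716 × 798 → ξ₁ = 285.7 kmol/h.
F balance: n_F = 0 + 1ξ₁ − 1ξ₂ = 198 → ξ₂ = (1·285.7 − 198)/1 = 87.68 kmol/h.
Outlet amounts (n = n₀ + Σ ν·ξ):
  G: 798 − 2(285.7) = 226.6
  F: 0 + 1(285.7) − 1(87.68) = 198
  E: 0 + 3(87.68) = 263.1
Total out = 687.7 kmol/h; y_E = 263.1 / 687.7 = 0.3825.

0.383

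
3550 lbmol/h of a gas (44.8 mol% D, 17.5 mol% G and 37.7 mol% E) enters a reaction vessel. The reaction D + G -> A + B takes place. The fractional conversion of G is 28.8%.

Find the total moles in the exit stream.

3550 lbmol/h

G reacted = 0.288 × 621.2 = 178.9 lbmol/h; ν_G = −1, so ξ = 178.9/1 = 178.9 lbmol/h.
Outlet amounts (n = n₀ + ν ξ):
  D: 1590 − 1(178.9) = 1411
  G: 621.2 − 1(178.9) = 442.3
  A: 0 + 1(178.9) = 178.9
  B: 0 + 1(178.9) = 178.9
  E: 1338 (inert)
Total out = 1411 + 442.3 + 178.9 + 178.9 + 1338 = 3550 lbmol/h.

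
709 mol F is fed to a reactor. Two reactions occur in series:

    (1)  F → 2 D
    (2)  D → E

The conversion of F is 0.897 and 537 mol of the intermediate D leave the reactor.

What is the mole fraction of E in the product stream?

0.546

Conversion of F: F consumed = 1ξ₁ = 0.897 × 709 → ξ₁ = 636 mol.
D balance: n_D = 0 + 2ξ₁ − 1ξ₂ = 537 → ξ₂ = (2·636 − 537)/1 = 734.9 mol.
Outlet amounts (n = n₀ + Σ ν·ξ):
  F: 709 − 1(636) = 73.03
  D: 0 + 2(636) − 1(734.9) = 537
  E: 0 + 1(734.9) = 734.9
Total out = 1345 mol; y_E = 734.9 / 1345 = 0.5464.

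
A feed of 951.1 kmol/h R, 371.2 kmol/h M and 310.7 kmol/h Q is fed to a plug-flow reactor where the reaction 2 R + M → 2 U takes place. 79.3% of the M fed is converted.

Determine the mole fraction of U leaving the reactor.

0.44

M reacted = 0.793 × 371.2 = 294.4 kmol/h; ν_M = −1, so ξ = 294.4/1 = 294.4 kmol/h.
Outlet amounts (n = n₀ + ν ξ):
  R: 951.1 − 2(294.4) = 362.4
  M: 371.2 − 1(294.4) = 76.84
  U: 0 + 2(294.4) = 588.7
  Q: 310.7 (inert)
Total out = 1339 kmol/h; y_U = 588.7 / 1339 = 0.4398.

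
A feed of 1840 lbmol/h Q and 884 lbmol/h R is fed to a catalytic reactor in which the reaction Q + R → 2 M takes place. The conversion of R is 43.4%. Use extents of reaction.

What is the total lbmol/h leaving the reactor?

R reacted = 0.434 × 884 = 383.7 lbmol/h; ν_R = −1, so ξ = 383.7/1 = 383.7 lbmol/h.
Outlet amounts (n = n₀ + ν ξ):
  Q: 1840 − 1(383.7) = 1456
  R: 884 − 1(383.7) = 500.3
  M: 0 + 2(383.7) = 767.3
Total out = 1456 + 500.3 + 767.3 = 2724 lbmol/h.

2720 lbmol/h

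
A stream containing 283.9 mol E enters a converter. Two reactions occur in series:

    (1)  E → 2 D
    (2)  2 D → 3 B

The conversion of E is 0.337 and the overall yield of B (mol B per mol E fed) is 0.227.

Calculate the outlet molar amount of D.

148 mol

Conversion of E: E consumed = 1ξ₁ = 0.337 × 283.9 → ξ₁ = 95.67 mol.
Yield of B: 3ξ₂ / 283.9 = 0.227 → ξ₂ = 21.48 mol.
Outlet amounts (n = n₀ + Σ ν·ξ):
  E: 283.9 − 1(95.67) = 188.2
  D: 0 + 2(95.67) − 2(21.48) = 148.4
  B: 0 + 3(21.48) = 64.45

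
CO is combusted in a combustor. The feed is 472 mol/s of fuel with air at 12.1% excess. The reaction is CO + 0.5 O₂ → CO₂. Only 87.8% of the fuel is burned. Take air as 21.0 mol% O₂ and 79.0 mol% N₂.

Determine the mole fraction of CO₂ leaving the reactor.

Stoichiometric O₂ = 0.5 × 472 = 236 mol/s; O₂ fed = 236 × 1.121 = 264.6 mol/s.
N₂ fed = 264.6 × 79/21 = 995.2 mol/s.
Fuel reacted = 0.878 × 472 → ξ = 414.4 mol/s.
Outlet (n = n₀ + ν ξ):
  CO: 472 − 1(414.4) = 57.58
  O₂: 264.6 − 0.5(414.4) = 57.35
  N₂: 995.2 (inert)
  CO₂: 0 + 1(414.4) = 414.4
Total out = 1525 mol/s; y_CO₂ = 414.4 / 1525 = 0.2718.

0.272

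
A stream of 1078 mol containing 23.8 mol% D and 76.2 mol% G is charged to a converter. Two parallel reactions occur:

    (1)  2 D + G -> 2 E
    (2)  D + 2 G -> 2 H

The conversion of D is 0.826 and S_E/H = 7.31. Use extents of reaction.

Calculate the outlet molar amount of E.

Conversion of D: D consumed = 0.826 × 256.6 = 211.9 mol = 2ξ₁ + 1ξ₂.
Selectivity: 2ξ₁ / (2ξ₂) = 7.31 → ξ₁ = 7.31 ξ₂.
Substitute: (2·7.31 + 1) ξ₂ = 211.9 → ξ₂ = 13.57 mol, ξ₁ = 99.18 mol.
Outlet amounts (n = n₀ + Σ ν·ξ):
  D: 256.6 − 2(99.18) − 1(13.57) = 44.64
  G: 821.4 − 1(99.18) − 2(13.57) = 695.1
  E: 0 + 2(99.18) = 198.4
  H: 0 + 2(13.57) = 27.13

198 mol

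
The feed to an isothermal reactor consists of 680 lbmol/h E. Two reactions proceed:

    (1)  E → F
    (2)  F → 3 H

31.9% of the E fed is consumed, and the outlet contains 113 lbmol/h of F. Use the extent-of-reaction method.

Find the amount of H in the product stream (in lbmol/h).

312 lbmol/h

Conversion of E: E consumed = 1ξ₁ = 0.319 × 680 → ξ₁ = 216.9 lbmol/h.
F balance: n_F = 0 + 1ξ₁ − 1ξ₂ = 113 → ξ₂ = (1·216.9 − 113)/1 = 103.9 lbmol/h.
Outlet amounts (n = n₀ + Σ ν·ξ):
  E: 680 − 1(216.9) = 463.1
  F: 0 + 1(216.9) − 1(103.9) = 113
  H: 0 + 3(103.9) = 311.8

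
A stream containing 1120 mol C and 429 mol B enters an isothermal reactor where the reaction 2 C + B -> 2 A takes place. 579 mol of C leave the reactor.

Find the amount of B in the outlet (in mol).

158 mol

For C: n = n₀ − 2ξ → 579 = 1120 − 2ξ, giving ξ = 270.5 mol.
Outlet amounts (n = n₀ + ν ξ):
  C: 1120 − 2(270.5) = 579
  B: 429 − 1(270.5) = 158.5
  A: 0 + 2(270.5) = 541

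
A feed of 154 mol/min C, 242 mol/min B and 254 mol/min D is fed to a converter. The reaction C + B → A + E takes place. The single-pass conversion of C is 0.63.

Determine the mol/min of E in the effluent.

97 mol/min

C reacted = 0.63 × 154 = 97.02 mol/min; ν_C = −1, so ξ = 97.02/1 = 97.02 mol/min.
Outlet amounts (n = n₀ + ν ξ):
  C: 154 − 1(97.02) = 56.98
  B: 242 − 1(97.02) = 145
  A: 0 + 1(97.02) = 97.02
  E: 0 + 1(97.02) = 97.02
  D: 254 (inert)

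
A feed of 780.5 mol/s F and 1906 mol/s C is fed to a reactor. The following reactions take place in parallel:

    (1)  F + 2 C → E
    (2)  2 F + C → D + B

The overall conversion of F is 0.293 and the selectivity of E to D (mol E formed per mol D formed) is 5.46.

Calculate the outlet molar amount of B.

30.7 mol/s

Conversion of F: F consumed = 0.293 × 780.5 = 228.7 mol/s = 1ξ₁ + 2ξ₂.
Selectivity: 1ξ₁ / (1ξ₂) = 5.46 → ξ₁ = 5.46 ξ₂.
Substitute: (1·5.46 + 2) ξ₂ = 228.7 → ξ₂ = 30.66 mol/s, ξ₁ = 167.4 mol/s.
Outlet amounts (n = n₀ + Σ ν·ξ):
  F: 780.5 − 1(167.4) − 2(30.66) = 551.8
  C: 1906 − 2(167.4) − 1(30.66) = 1541
  E: 0 + 1(167.4) = 167.4
  D: 0 + 1(30.66) = 30.66
  B: 0 + 1(30.66) = 30.66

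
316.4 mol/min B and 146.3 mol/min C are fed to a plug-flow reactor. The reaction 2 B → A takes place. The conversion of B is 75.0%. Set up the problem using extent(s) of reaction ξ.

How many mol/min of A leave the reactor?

B reacted = 0.75 × 316.4 = 237.3 mol/min; ν_B = −2, so ξ = 237.3/2 = 118.6 mol/min.
Outlet amounts (n = n₀ + ν ξ):
  B: 316.4 − 2(118.6) = 79.1
  A: 0 + 1(118.6) = 118.6
  C: 146.3 (inert)

119 mol/min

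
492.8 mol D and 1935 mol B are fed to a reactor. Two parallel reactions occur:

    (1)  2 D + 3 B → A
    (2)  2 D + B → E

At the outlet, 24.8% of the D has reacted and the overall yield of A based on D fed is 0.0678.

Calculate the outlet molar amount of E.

Yield of A: 1ξ₁ / 492.8 = 0.0678 → ξ₁ = 33.41 mol.
Conversion of D: 2ξ₁ + 2ξ₂ = 0.248 × 492.8 = 122.2 → ξ₂ = 27.7 mol.
Outlet amounts (n = n₀ + Σ ν·ξ):
  D: 492.8 − 2(33.41) − 2(27.7) = 370.6
  B: 1935 − 3(33.41) − 1(27.7) = 1807
  A: 0 + 1(33.41) = 33.41
  E: 0 + 1(27.7) = 27.7

27.7 mol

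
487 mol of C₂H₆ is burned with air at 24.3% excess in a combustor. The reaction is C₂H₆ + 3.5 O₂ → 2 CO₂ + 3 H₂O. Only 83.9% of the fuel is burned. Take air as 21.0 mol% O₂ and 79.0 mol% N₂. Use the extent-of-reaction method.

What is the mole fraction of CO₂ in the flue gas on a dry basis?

Stoichiometric O₂ = 3.5 × 487 = 1704 mol; O₂ fed = 1704 × 1.243 = 2119 mol.
N₂ fed = 2119 × 79/21 = 7970 mol.
Fuel reacted = 0.839 × 487 → ξ = 408.6 mol.
Outlet (n = n₀ + ν ξ):
  C₂H₆: 487 − 1(408.6) = 78.41
  O₂: 2119 − 3.5(408.6) = 688.6
  N₂: 7970 (inert)
  CO₂: 0 + 2(408.6) = 817.2
  H₂O: 0 + 3(408.6) = 1226
Dry total = 9555 mol; y_CO₂ (dry) = 817.2 / 9555 = 0.08553.

0.0855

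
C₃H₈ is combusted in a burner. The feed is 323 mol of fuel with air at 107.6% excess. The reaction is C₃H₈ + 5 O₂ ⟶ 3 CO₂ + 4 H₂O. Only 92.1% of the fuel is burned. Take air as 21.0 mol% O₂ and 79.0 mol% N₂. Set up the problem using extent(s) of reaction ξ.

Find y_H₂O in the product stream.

0.0717

Stoichiometric O₂ = 5 × 323 = 1615 mol; O₂ fed = 1615 × 2.076 = 3353 mol.
N₂ fed = 3353 × 79/21 = 12610 mol.
Fuel reacted = 0.921 × 323 → ξ = 297.5 mol.
Outlet (n = n₀ + ν ξ):
  C₃H₈: 323 − 1(297.5) = 25.52
  O₂: 3353 − 5(297.5) = 1865
  N₂: 12610 (inert)
  CO₂: 0 + 3(297.5) = 892.4
  H₂O: 0 + 4(297.5) = 1190
Total out = 16590 mol; y_H₂O = 1190 / 16590 = 0.07174.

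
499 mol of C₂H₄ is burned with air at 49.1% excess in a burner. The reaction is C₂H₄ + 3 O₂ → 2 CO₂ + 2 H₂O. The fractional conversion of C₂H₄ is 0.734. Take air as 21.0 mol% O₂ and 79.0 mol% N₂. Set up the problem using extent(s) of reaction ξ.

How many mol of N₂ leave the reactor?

Stoichiometric O₂ = 3 × 499 = 1497 mol; O₂ fed = 1497 × 1.491 = 2232 mol.
N₂ fed = 2232 × 79/21 = 8397 mol.
Fuel reacted = 0.734 × 499 → ξ = 366.3 mol.
Outlet (n = n₀ + ν ξ):
  C₂H₄: 499 − 1(366.3) = 132.7
  O₂: 2232 − 3(366.3) = 1133
  N₂: 8397 (inert)
  CO₂: 0 + 2(366.3) = 732.5
  H₂O: 0 + 2(366.3) = 732.5

8400 mol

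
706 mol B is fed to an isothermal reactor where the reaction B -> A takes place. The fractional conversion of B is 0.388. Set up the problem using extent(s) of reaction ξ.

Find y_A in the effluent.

B reacted = 0.388 × 706 = 273.9 mol; ν_B = −1, so ξ = 273.9/1 = 273.9 mol.
Outlet amounts (n = n₀ + ν ξ):
  B: 706 − 1(273.9) = 432.1
  A: 0 + 1(273.9) = 273.9
Total out = 706 mol; y_A = 273.9 / 706 = 0.388.

0.388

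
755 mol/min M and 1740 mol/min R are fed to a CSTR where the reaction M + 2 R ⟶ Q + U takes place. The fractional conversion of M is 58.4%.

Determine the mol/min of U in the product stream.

441 mol/min

M reacted = 0.584 × 755 = 440.9 mol/min; ν_M = −1, so ξ = 440.9/1 = 440.9 mol/min.
Outlet amounts (n = n₀ + ν ξ):
  M: 755 − 1(440.9) = 314.1
  R: 1740 − 2(440.9) = 858.2
  Q: 0 + 1(440.9) = 440.9
  U: 0 + 1(440.9) = 440.9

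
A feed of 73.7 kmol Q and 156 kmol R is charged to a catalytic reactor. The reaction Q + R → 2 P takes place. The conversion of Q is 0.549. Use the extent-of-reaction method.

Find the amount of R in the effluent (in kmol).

Q reacted = 0.549 × 73.7 = 40.46 kmol; ν_Q = −1, so ξ = 40.46/1 = 40.46 kmol.
Outlet amounts (n = n₀ + ν ξ):
  Q: 73.7 − 1(40.46) = 33.24
  R: 156 − 1(40.46) = 115.5
  P: 0 + 2(40.46) = 80.92

116 kmol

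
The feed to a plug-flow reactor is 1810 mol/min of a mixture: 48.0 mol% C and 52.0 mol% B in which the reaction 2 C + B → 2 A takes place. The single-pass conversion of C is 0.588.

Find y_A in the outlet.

C reacted = 0.588 × 868.8 = 510.9 mol/min; ν_C = −2, so ξ = 510.9/2 = 255.4 mol/min.
Outlet amounts (n = n₀ + ν ξ):
  C: 868.8 − 2(255.4) = 357.9
  B: 941.2 − 1(255.4) = 685.8
  A: 0 + 2(255.4) = 510.9
Total out = 1555 mol/min; y_A = 510.9 / 1555 = 0.3286.

0.329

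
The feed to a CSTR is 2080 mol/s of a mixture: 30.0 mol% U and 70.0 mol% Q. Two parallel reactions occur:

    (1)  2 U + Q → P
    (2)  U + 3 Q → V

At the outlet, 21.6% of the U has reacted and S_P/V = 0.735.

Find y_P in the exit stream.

Conversion of U: U consumed = 0.216 × 624 = 134.8 mol/s = 2ξ₁ + 1ξ₂.
Selectivity: 1ξ₁ / (1ξ₂) = 0.735 → ξ₁ = 0.735 ξ₂.
Substitute: (2·0.735 + 1) ξ₂ = 134.8 → ξ₂ = 54.57 mol/s, ξ₁ = 40.11 mol/s.
Outlet amounts (n = n₀ + Σ ν·ξ):
  U: 624 − 2(40.11) − 1(54.57) = 489.2
  Q: 1456 − 1(40.11) − 3(54.57) = 1252
  P: 0 + 1(40.11) = 40.11
  V: 0 + 1(54.57) = 54.57
Total out = 1836 mol/s; y_P = 40.11 / 1836 = 0.02184.

0.0218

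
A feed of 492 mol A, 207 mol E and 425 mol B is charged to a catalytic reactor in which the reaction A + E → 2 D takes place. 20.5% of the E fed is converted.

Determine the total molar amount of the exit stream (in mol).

1120 mol

E reacted = 0.205 × 207 = 42.43 mol; ν_E = −1, so ξ = 42.43/1 = 42.43 mol.
Outlet amounts (n = n₀ + ν ξ):
  A: 492 − 1(42.43) = 449.6
  E: 207 − 1(42.43) = 164.6
  D: 0 + 2(42.43) = 84.87
  B: 425 (inert)
Total out = 449.6 + 164.6 + 84.87 + 425 = 1124 mol.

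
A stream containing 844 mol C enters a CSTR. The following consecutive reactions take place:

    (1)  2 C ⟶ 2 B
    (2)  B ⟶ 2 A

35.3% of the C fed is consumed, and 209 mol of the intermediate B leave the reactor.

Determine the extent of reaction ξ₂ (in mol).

Conversion of C: C consumed = 2ξ₁ = 0.353 × 844 → ξ₁ = 149 mol.
B balance: n_B = 0 + 2ξ₁ − 1ξ₂ = 209 → ξ₂ = (2·149 − 209)/1 = 88.93 mol.
Outlet amounts (n = n₀ + Σ ν·ξ):
  C: 844 − 2(149) = 546.1
  B: 0 + 2(149) − 1(88.93) = 209
  A: 0 + 2(88.93) = 177.9

ξ₂ = 88.9 mol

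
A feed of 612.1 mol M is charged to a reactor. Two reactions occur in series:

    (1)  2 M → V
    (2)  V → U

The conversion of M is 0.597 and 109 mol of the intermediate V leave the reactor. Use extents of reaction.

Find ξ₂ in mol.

ξ₂ = 73.7 mol

Conversion of M: M consumed = 2ξ₁ = 0.597 × 612.1 → ξ₁ = 182.7 mol.
V balance: n_V = 0 + 1ξ₁ − 1ξ₂ = 109 → ξ₂ = (1·182.7 − 109)/1 = 73.71 mol.
Outlet amounts (n = n₀ + Σ ν·ξ):
  M: 612.1 − 2(182.7) = 246.7
  V: 0 + 1(182.7) − 1(73.71) = 109
  U: 0 + 1(73.71) = 73.71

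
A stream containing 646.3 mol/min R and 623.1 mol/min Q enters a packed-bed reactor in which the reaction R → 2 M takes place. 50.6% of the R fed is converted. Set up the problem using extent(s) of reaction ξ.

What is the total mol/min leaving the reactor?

R reacted = 0.506 × 646.3 = 327 mol/min; ν_R = −1, so ξ = 327/1 = 327 mol/min.
Outlet amounts (n = n₀ + ν ξ):
  R: 646.3 − 1(327) = 319.3
  M: 0 + 2(327) = 654.1
  Q: 623.1 (inert)
Total out = 319.3 + 654.1 + 623.1 = 1596 mol/min.

1600 mol/min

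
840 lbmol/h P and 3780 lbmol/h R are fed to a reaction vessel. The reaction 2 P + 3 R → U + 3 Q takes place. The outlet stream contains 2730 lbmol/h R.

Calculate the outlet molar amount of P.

For R: n = n₀ − 3ξ → 2730 = 3780 − 3ξ, giving ξ = 350 lbmol/h.
Outlet amounts (n = n₀ + ν ξ):
  P: 840 − 2(350) = 140
  R: 3780 − 3(350) = 2730
  U: 0 + 1(350) = 350
  Q: 0 + 3(350) = 1050

140 lbmol/h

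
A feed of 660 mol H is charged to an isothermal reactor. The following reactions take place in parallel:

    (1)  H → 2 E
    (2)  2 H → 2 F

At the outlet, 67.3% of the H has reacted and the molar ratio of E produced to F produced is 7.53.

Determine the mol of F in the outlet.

93.2 mol

Conversion of H: H consumed = 0.673 × 660 = 444.2 mol = 1ξ₁ + 2ξ₂.
Selectivity: 2ξ₁ / (2ξ₂) = 7.53 → ξ₁ = 7.53 ξ₂.
Substitute: (1·7.53 + 2) ξ₂ = 444.2 → ξ₂ = 46.61 mol, ξ₁ = 351 mol.
Outlet amounts (n = n₀ + Σ ν·ξ):
  H: 660 − 1(351) − 2(46.61) = 215.8
  E: 0 + 2(351) = 701.9
  F: 0 + 2(46.61) = 93.22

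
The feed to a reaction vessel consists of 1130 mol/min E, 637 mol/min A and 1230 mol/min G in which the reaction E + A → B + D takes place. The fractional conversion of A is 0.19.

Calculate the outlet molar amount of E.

A reacted = 0.19 × 637 = 121 mol/min; ν_A = −1, so ξ = 121/1 = 121 mol/min.
Outlet amounts (n = n₀ + ν ξ):
  E: 1130 − 1(121) = 1009
  A: 637 − 1(121) = 516
  B: 0 + 1(121) = 121
  D: 0 + 1(121) = 121
  G: 1230 (inert)

1010 mol/min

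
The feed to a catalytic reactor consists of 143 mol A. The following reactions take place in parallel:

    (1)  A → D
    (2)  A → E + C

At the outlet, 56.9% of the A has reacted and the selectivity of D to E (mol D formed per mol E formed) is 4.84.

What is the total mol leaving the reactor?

Conversion of A: A consumed = 0.569 × 143 = 81.37 mol = 1ξ₁ + 1ξ₂.
Selectivity: 1ξ₁ / (1ξ₂) = 4.84 → ξ₁ = 4.84 ξ₂.
Substitute: (1·4.84 + 1) ξ₂ = 81.37 → ξ₂ = 13.93 mol, ξ₁ = 67.43 mol.
Outlet amounts (n = n₀ + Σ ν·ξ):
  A: 143 − 1(67.43) − 1(13.93) = 61.63
  D: 0 + 1(67.43) = 67.43
  E: 0 + 1(13.93) = 13.93
  C: 0 + 1(13.93) = 13.93
Total out = 61.63 + 67.43 + 13.93 + 13.93 = 156.9 mol.

157 mol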